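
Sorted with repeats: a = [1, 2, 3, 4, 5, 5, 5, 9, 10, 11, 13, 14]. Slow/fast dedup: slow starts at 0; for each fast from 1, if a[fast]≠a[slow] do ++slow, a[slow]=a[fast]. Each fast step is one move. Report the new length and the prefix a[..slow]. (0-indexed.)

slow=0 fast=1: a[fast]=2≠a[slow]=1 write a[1]=2, slow++,fast++
slow=1 fast=2: a[fast]=3≠a[slow]=2 write a[2]=3, slow++,fast++
slow=2 fast=3: a[fast]=4≠a[slow]=3 write a[3]=4, slow++,fast++
slow=3 fast=4: a[fast]=5≠a[slow]=4 write a[4]=5, slow++,fast++
slow=4 fast=5: a[fast]=5=a[slow] dup, fast++
slow=4 fast=6: a[fast]=5=a[slow] dup, fast++
slow=4 fast=7: a[fast]=9≠a[slow]=5 write a[5]=9, slow++,fast++
slow=5 fast=8: a[fast]=10≠a[slow]=9 write a[6]=10, slow++,fast++
slow=6 fast=9: a[fast]=11≠a[slow]=10 write a[7]=11, slow++,fast++
slow=7 fast=10: a[fast]=13≠a[slow]=11 write a[8]=13, slow++,fast++
slow=8 fast=11: a[fast]=14≠a[slow]=13 write a[9]=14, slow++,fast++

length 10; prefix = [1, 2, 3, 4, 5, 9, 10, 11, 13, 14]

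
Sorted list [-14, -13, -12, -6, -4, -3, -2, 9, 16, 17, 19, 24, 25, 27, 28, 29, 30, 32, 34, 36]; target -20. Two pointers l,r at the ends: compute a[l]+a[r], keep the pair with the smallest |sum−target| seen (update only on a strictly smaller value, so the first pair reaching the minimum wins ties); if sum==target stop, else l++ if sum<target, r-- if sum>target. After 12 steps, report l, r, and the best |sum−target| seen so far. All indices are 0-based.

l=0, r=7, best |Δ|=22

l=0 r=19: -14+36=22 d=42 *, r--
l=0 r=18: -14+34=20 d=40 *, r--
l=0 r=17: -14+32=18 d=38 *, r--
l=0 r=16: -14+30=16 d=36 *, r--
l=0 r=15: -14+29=15 d=35 *, r--
l=0 r=14: -14+28=14 d=34 *, r--
l=0 r=13: -14+27=13 d=33 *, r--
l=0 r=12: -14+25=11 d=31 *, r--
l=0 r=11: -14+24=10 d=30 *, r--
l=0 r=10: -14+19=5 d=25 *, r--
l=0 r=9: -14+17=3 d=23 *, r--
l=0 r=8: -14+16=2 d=22 *, r--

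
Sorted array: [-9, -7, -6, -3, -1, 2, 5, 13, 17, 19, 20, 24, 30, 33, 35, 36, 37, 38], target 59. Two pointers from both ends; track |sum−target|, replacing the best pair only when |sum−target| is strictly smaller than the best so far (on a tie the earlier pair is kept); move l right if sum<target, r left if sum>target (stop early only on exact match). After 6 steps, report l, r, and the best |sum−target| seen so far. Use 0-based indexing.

l=0 r=17: -9+38=29 d=30 *, l++
l=1 r=17: -7+38=31 d=28 *, l++
l=2 r=17: -6+38=32 d=27 *, l++
l=3 r=17: -3+38=35 d=24 *, l++
l=4 r=17: -1+38=37 d=22 *, l++
l=5 r=17: 2+38=40 d=19 *, l++

l=6, r=17, best |Δ|=19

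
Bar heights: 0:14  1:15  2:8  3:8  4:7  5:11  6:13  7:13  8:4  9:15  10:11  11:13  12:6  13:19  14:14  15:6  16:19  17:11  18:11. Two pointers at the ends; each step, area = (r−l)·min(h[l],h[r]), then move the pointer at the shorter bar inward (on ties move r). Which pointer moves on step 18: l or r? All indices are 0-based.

l=0 r=18: min(14,11)*18=198 best=198 *, r--
l=0 r=17: min(14,11)*17=187 best=198, r--
l=0 r=16: min(14,19)*16=224 best=224 *, l++
l=1 r=16: min(15,19)*15=225 best=225 *, l++
l=2 r=16: min(8,19)*14=112 best=225, l++
l=3 r=16: min(8,19)*13=104 best=225, l++
l=4 r=16: min(7,19)*12=84 best=225, l++
l=5 r=16: min(11,19)*11=121 best=225, l++
l=6 r=16: min(13,19)*10=130 best=225, l++
l=7 r=16: min(13,19)*9=117 best=225, l++
l=8 r=16: min(4,19)*8=32 best=225, l++
l=9 r=16: min(15,19)*7=105 best=225, l++
l=10 r=16: min(11,19)*6=66 best=225, l++
l=11 r=16: min(13,19)*5=65 best=225, l++
l=12 r=16: min(6,19)*4=24 best=225, l++
l=13 r=16: min(19,19)*3=57 best=225, r--
l=13 r=15: min(19,6)*2=12 best=225, r--
l=13 r=14: min(19,14)*1=14 best=225, r--

r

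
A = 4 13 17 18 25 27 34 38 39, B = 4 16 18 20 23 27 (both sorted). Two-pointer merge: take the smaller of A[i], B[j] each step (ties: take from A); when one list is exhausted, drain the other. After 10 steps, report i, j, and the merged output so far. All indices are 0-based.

i=5, j=5, merged so far=[4, 4, 13, 16, 17, 18, 18, 20, 23, 25]

[i=0,j=0] A[i]=4<=B[j]=4 take 4 → i++
[i=1,j=0] A[i]=13>B[j]=4 take 4 → j++
[i=1,j=1] A[i]=13<=B[j]=16 take 13 → i++
[i=2,j=1] A[i]=17>B[j]=16 take 16 → j++
[i=2,j=2] A[i]=17<=B[j]=18 take 17 → i++
[i=3,j=2] A[i]=18<=B[j]=18 take 18 → i++
[i=4,j=2] A[i]=25>B[j]=18 take 18 → j++
[i=4,j=3] A[i]=25>B[j]=20 take 20 → j++
[i=4,j=4] A[i]=25>B[j]=23 take 23 → j++
[i=4,j=5] A[i]=25<=B[j]=27 take 25 → i++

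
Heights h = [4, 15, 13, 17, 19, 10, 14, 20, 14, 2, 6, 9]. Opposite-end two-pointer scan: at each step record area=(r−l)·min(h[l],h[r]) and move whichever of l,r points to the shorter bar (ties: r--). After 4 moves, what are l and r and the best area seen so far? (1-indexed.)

l=2, r=9, best area=90

l=1 r=12: min(4,9)*11=44 best=44 *, l++
l=2 r=12: min(15,9)*10=90 best=90 *, r--
l=2 r=11: min(15,6)*9=54 best=90, r--
l=2 r=10: min(15,2)*8=16 best=90, r--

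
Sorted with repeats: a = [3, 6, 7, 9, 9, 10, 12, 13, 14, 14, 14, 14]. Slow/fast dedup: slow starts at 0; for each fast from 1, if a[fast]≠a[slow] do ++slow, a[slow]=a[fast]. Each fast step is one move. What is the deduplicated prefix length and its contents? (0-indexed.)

length 8; prefix = [3, 6, 7, 9, 10, 12, 13, 14]

(s=0,f=1) a[fast]=6≠a[slow]=3 write a[1]=6 → slow++,fast++
(s=1,f=2) a[fast]=7≠a[slow]=6 write a[2]=7 → slow++,fast++
(s=2,f=3) a[fast]=9≠a[slow]=7 write a[3]=9 → slow++,fast++
(s=3,f=4) a[fast]=9=a[slow] dup → fast++
(s=3,f=5) a[fast]=10≠a[slow]=9 write a[4]=10 → slow++,fast++
(s=4,f=6) a[fast]=12≠a[slow]=10 write a[5]=12 → slow++,fast++
(s=5,f=7) a[fast]=13≠a[slow]=12 write a[6]=13 → slow++,fast++
(s=6,f=8) a[fast]=14≠a[slow]=13 write a[7]=14 → slow++,fast++
(s=7,f=9) a[fast]=14=a[slow] dup → fast++
(s=7,f=10) a[fast]=14=a[slow] dup → fast++
(s=7,f=11) a[fast]=14=a[slow] dup → fast++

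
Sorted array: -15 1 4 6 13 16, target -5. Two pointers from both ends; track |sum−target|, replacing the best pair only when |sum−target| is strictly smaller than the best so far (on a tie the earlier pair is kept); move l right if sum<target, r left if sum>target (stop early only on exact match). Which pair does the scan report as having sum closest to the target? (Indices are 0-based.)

pair (-15, 13) with sum -2 (|Δ|=3)

[0,5] -15+16=1 d=6 * → r--
[0,4] -15+13=-2 d=3 * → r--
[0,3] -15+6=-9 d=4 → l++
[1,3] 1+6=7 d=12 → r--
[1,2] 1+4=5 d=10 → r--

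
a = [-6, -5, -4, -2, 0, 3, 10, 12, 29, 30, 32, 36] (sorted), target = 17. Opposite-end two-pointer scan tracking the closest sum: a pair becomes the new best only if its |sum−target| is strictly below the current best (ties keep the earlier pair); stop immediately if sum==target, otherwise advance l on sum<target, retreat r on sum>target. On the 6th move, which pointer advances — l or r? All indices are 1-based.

l

[1,12] -6+36=30 d=13 * → r--
[1,11] -6+32=26 d=9 * → r--
[1,10] -6+30=24 d=7 * → r--
[1,9] -6+29=23 d=6 * → r--
[1,8] -6+12=6 d=11 → l++
[2,8] -5+12=7 d=10 → l++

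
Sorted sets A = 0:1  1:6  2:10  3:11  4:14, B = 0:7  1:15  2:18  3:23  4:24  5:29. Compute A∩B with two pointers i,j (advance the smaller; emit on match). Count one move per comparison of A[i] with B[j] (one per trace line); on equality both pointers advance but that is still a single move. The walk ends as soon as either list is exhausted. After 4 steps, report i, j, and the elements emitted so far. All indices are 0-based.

i=3, j=1, emitted=[]

i=0 j=0: 1<7, i++
i=1 j=0: 6<7, i++
i=2 j=0: 10>7, j++
i=2 j=1: 10<15, i++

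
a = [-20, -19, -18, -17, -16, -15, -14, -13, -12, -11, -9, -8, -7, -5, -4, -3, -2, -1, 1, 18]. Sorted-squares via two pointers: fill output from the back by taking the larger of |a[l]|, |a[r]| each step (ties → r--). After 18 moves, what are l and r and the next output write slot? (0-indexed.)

l=17, r=18, next write slot=1

l=0 r=19: |-20|>|18| out[19]=400, l++
l=1 r=19: |-19|>|18| out[18]=361, l++
l=2 r=19: |-18|<=|18| out[17]=324, r--
l=2 r=18: |-18|>|1| out[16]=324, l++
l=3 r=18: |-17|>|1| out[15]=289, l++
l=4 r=18: |-16|>|1| out[14]=256, l++
l=5 r=18: |-15|>|1| out[13]=225, l++
l=6 r=18: |-14|>|1| out[12]=196, l++
l=7 r=18: |-13|>|1| out[11]=169, l++
l=8 r=18: |-12|>|1| out[10]=144, l++
l=9 r=18: |-11|>|1| out[9]=121, l++
l=10 r=18: |-9|>|1| out[8]=81, l++
l=11 r=18: |-8|>|1| out[7]=64, l++
l=12 r=18: |-7|>|1| out[6]=49, l++
l=13 r=18: |-5|>|1| out[5]=25, l++
l=14 r=18: |-4|>|1| out[4]=16, l++
l=15 r=18: |-3|>|1| out[3]=9, l++
l=16 r=18: |-2|>|1| out[2]=4, l++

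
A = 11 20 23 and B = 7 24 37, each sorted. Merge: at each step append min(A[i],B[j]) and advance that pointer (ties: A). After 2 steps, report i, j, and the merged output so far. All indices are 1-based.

i=2, j=2, merged so far=[7, 11]

[i=1,j=1] A[i]=11>B[j]=7 take 7 → j++
[i=1,j=2] A[i]=11<=B[j]=24 take 11 → i++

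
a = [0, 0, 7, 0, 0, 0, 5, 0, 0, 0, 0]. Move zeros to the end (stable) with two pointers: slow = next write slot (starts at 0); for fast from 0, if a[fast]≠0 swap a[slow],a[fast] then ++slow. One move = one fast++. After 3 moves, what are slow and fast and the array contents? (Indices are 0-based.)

slow=0 fast=0: a[fast]=0, fast++
slow=0 fast=1: a[fast]=0, fast++
slow=0 fast=2: a[fast]=7≠0 swap→a[0]=7, slow++,fast++

slow=1, fast=3, a=[7, 0, 0, 0, 0, 0, 5, 0, 0, 0, 0]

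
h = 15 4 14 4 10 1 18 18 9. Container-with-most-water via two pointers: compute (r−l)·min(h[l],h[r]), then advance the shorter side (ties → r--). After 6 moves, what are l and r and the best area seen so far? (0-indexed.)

l=5, r=7, best area=105

[0,8] min(15,9)*8=72 best=72 * → r--
[0,7] min(15,18)*7=105 best=105 * → l++
[1,7] min(4,18)*6=24 best=105 → l++
[2,7] min(14,18)*5=70 best=105 → l++
[3,7] min(4,18)*4=16 best=105 → l++
[4,7] min(10,18)*3=30 best=105 → l++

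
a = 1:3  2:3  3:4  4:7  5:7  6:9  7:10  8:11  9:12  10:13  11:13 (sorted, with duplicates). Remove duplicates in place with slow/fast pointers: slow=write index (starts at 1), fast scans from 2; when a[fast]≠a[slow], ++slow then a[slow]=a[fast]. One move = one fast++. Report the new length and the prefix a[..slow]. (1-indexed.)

(s=1,f=2) a[fast]=3=a[slow] dup → fast++
(s=1,f=3) a[fast]=4≠a[slow]=3 write a[2]=4 → slow++,fast++
(s=2,f=4) a[fast]=7≠a[slow]=4 write a[3]=7 → slow++,fast++
(s=3,f=5) a[fast]=7=a[slow] dup → fast++
(s=3,f=6) a[fast]=9≠a[slow]=7 write a[4]=9 → slow++,fast++
(s=4,f=7) a[fast]=10≠a[slow]=9 write a[5]=10 → slow++,fast++
(s=5,f=8) a[fast]=11≠a[slow]=10 write a[6]=11 → slow++,fast++
(s=6,f=9) a[fast]=12≠a[slow]=11 write a[7]=12 → slow++,fast++
(s=7,f=10) a[fast]=13≠a[slow]=12 write a[8]=13 → slow++,fast++
(s=8,f=11) a[fast]=13=a[slow] dup → fast++

length 8; prefix = [3, 4, 7, 9, 10, 11, 12, 13]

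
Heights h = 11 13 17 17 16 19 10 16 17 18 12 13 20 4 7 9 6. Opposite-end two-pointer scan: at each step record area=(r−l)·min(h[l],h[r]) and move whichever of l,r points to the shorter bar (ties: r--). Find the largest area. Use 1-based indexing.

[1,17] min(11,6)*16=96 best=96 * → r--
[1,16] min(11,9)*15=135 best=135 * → r--
[1,15] min(11,7)*14=98 best=135 → r--
[1,14] min(11,4)*13=52 best=135 → r--
[1,13] min(11,20)*12=132 best=135 → l++
[2,13] min(13,20)*11=143 best=143 * → l++
[3,13] min(17,20)*10=170 best=170 * → l++
[4,13] min(17,20)*9=153 best=170 → l++
[5,13] min(16,20)*8=128 best=170 → l++
[6,13] min(19,20)*7=133 best=170 → l++
[7,13] min(10,20)*6=60 best=170 → l++
[8,13] min(16,20)*5=80 best=170 → l++
[9,13] min(17,20)*4=68 best=170 → l++
[10,13] min(18,20)*3=54 best=170 → l++
[11,13] min(12,20)*2=24 best=170 → l++
[12,13] min(13,20)*1=13 best=170 → l++

max area = 170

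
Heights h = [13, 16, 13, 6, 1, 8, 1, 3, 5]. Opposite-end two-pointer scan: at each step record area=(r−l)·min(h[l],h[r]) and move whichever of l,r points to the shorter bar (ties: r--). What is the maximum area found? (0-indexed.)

max area = 40

l=0 r=8: min(13,5)*8=40 best=40 *, r--
l=0 r=7: min(13,3)*7=21 best=40, r--
l=0 r=6: min(13,1)*6=6 best=40, r--
l=0 r=5: min(13,8)*5=40 best=40, r--
l=0 r=4: min(13,1)*4=4 best=40, r--
l=0 r=3: min(13,6)*3=18 best=40, r--
l=0 r=2: min(13,13)*2=26 best=40, r--
l=0 r=1: min(13,16)*1=13 best=40, l++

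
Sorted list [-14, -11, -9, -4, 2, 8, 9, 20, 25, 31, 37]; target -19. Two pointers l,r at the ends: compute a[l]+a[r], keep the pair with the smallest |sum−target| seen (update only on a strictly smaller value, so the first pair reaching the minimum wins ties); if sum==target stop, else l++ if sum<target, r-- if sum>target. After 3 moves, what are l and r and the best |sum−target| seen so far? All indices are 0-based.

[0,10] -14+37=23 d=42 * → r--
[0,9] -14+31=17 d=36 * → r--
[0,8] -14+25=11 d=30 * → r--

l=0, r=7, best |Δ|=30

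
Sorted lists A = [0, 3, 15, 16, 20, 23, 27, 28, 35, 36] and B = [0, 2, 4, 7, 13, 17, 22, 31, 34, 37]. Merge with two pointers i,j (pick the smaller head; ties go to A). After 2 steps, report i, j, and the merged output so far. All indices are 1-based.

i=2, j=2, merged so far=[0, 0]

i=1 j=1: A[i]=0<=B[j]=0 take 0, i++
i=2 j=1: A[i]=3>B[j]=0 take 0, j++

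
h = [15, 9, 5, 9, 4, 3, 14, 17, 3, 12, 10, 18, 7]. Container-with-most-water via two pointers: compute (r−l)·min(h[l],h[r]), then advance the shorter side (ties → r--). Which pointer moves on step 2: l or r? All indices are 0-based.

l

[0,12] min(15,7)*12=84 best=84 * → r--
[0,11] min(15,18)*11=165 best=165 * → l++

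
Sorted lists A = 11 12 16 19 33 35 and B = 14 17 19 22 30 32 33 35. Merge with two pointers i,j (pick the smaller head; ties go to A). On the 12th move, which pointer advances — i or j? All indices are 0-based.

j

[i=0,j=0] A[i]=11<=B[j]=14 take 11 → i++
[i=1,j=0] A[i]=12<=B[j]=14 take 12 → i++
[i=2,j=0] A[i]=16>B[j]=14 take 14 → j++
[i=2,j=1] A[i]=16<=B[j]=17 take 16 → i++
[i=3,j=1] A[i]=19>B[j]=17 take 17 → j++
[i=3,j=2] A[i]=19<=B[j]=19 take 19 → i++
[i=4,j=2] A[i]=33>B[j]=19 take 19 → j++
[i=4,j=3] A[i]=33>B[j]=22 take 22 → j++
[i=4,j=4] A[i]=33>B[j]=30 take 30 → j++
[i=4,j=5] A[i]=33>B[j]=32 take 32 → j++
[i=4,j=6] A[i]=33<=B[j]=33 take 33 → i++
[i=5,j=6] A[i]=35>B[j]=33 take 33 → j++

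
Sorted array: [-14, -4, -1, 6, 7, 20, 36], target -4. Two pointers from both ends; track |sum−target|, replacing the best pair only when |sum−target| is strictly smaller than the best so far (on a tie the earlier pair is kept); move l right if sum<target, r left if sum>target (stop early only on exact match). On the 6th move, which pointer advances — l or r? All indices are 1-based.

[1,7] -14+36=22 d=26 * → r--
[1,6] -14+20=6 d=10 * → r--
[1,5] -14+7=-7 d=3 * → l++
[2,5] -4+7=3 d=7 → r--
[2,4] -4+6=2 d=6 → r--
[2,3] -4+-1=-5 d=1 * → l++

l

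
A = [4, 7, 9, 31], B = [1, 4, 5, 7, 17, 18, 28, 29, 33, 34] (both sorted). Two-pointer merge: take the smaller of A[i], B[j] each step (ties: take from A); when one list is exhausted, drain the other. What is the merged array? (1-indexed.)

[i=1,j=1] A[i]=4>B[j]=1 take 1 → j++
[i=1,j=2] A[i]=4<=B[j]=4 take 4 → i++
[i=2,j=2] A[i]=7>B[j]=4 take 4 → j++
[i=2,j=3] A[i]=7>B[j]=5 take 5 → j++
[i=2,j=4] A[i]=7<=B[j]=7 take 7 → i++
[i=3,j=4] A[i]=9>B[j]=7 take 7 → j++
[i=3,j=5] A[i]=9<=B[j]=17 take 9 → i++
[i=4,j=5] A[i]=31>B[j]=17 take 17 → j++
[i=4,j=6] A[i]=31>B[j]=18 take 18 → j++
[i=4,j=7] A[i]=31>B[j]=28 take 28 → j++
[i=4,j=8] A[i]=31>B[j]=29 take 29 → j++
[i=4,j=9] A[i]=31<=B[j]=33 take 31 → i++
[i=5,j=9] A done, take B[j]=33 → j++
[i=5,j=10] A done, take B[j]=34 → j++

[1, 4, 4, 5, 7, 7, 9, 17, 18, 28, 29, 31, 33, 34]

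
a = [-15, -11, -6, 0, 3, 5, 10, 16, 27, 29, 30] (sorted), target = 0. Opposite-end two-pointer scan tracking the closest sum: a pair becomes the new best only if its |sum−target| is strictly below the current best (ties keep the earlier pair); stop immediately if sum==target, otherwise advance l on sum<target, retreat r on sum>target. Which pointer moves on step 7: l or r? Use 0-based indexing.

r

l=0 r=10: -15+30=15 d=15 *, r--
l=0 r=9: -15+29=14 d=14 *, r--
l=0 r=8: -15+27=12 d=12 *, r--
l=0 r=7: -15+16=1 d=1 *, r--
l=0 r=6: -15+10=-5 d=5, l++
l=1 r=6: -11+10=-1 d=1, l++
l=2 r=6: -6+10=4 d=4, r--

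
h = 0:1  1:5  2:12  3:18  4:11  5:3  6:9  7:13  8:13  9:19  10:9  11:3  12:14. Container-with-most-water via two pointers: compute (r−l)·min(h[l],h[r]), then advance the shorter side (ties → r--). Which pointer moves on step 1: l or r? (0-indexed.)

[0,12] min(1,14)*12=12 best=12 * → l++

l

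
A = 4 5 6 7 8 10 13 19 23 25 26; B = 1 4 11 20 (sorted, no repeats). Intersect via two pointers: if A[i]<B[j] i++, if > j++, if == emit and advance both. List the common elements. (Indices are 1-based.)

[i=1,j=1] 4>1 → j++
[i=1,j=2] 4==4 emit → i++,j++
[i=2,j=3] 5<11 → i++
[i=3,j=3] 6<11 → i++
[i=4,j=3] 7<11 → i++
[i=5,j=3] 8<11 → i++
[i=6,j=3] 10<11 → i++
[i=7,j=3] 13>11 → j++
[i=7,j=4] 13<20 → i++
[i=8,j=4] 19<20 → i++
[i=9,j=4] 23>20 → j++

intersection = [4]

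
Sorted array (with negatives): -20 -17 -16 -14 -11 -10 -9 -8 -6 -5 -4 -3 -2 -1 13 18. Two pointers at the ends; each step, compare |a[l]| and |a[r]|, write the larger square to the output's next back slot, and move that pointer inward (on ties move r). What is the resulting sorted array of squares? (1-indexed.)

[1,16] |-20|>|18| out[16]=400 → l++
[2,16] |-17|<=|18| out[15]=324 → r--
[2,15] |-17|>|13| out[14]=289 → l++
[3,15] |-16|>|13| out[13]=256 → l++
[4,15] |-14|>|13| out[12]=196 → l++
[5,15] |-11|<=|13| out[11]=169 → r--
[5,14] |-11|>|-1| out[10]=121 → l++
[6,14] |-10|>|-1| out[9]=100 → l++
[7,14] |-9|>|-1| out[8]=81 → l++
[8,14] |-8|>|-1| out[7]=64 → l++
[9,14] |-6|>|-1| out[6]=36 → l++
[10,14] |-5|>|-1| out[5]=25 → l++
[11,14] |-4|>|-1| out[4]=16 → l++
[12,14] |-3|>|-1| out[3]=9 → l++
[13,14] |-2|>|-1| out[2]=4 → l++
[14,14] |-1|<=|-1| out[1]=1 → r--

[1, 4, 9, 16, 25, 36, 64, 81, 100, 121, 169, 196, 256, 289, 324, 400]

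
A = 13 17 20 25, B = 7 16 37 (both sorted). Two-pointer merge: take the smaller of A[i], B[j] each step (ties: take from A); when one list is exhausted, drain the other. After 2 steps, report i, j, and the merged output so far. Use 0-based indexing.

i=0 j=0: A[i]=13>B[j]=7 take 7, j++
i=0 j=1: A[i]=13<=B[j]=16 take 13, i++

i=1, j=1, merged so far=[7, 13]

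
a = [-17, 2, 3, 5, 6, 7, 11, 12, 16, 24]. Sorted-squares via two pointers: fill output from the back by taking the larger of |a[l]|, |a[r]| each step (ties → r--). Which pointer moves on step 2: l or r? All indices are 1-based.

l

l=1 r=10: |-17|<=|24| out[10]=576, r--
l=1 r=9: |-17|>|16| out[9]=289, l++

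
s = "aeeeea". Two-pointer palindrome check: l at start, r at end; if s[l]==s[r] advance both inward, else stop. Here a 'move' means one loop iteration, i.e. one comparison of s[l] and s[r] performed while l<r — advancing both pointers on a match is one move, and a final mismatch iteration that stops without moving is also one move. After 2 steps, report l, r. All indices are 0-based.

l=0 r=5: 'a'=='a', l++,r--
l=1 r=4: 'e'=='e', l++,r--

l=2, r=3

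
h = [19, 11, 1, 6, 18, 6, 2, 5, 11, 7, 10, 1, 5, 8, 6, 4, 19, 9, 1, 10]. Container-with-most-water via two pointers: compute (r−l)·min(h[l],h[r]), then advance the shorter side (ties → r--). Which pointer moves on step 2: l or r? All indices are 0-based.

l=0 r=19: min(19,10)*19=190 best=190 *, r--
l=0 r=18: min(19,1)*18=18 best=190, r--

r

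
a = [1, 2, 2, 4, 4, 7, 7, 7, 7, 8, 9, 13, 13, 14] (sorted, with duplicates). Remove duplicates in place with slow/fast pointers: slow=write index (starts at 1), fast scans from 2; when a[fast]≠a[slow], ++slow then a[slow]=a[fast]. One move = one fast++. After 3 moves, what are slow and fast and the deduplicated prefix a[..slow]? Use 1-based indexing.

(s=1,f=2) a[fast]=2≠a[slow]=1 write a[2]=2 → slow++,fast++
(s=2,f=3) a[fast]=2=a[slow] dup → fast++
(s=2,f=4) a[fast]=4≠a[slow]=2 write a[3]=4 → slow++,fast++

slow=3, fast=5, prefix=[1, 2, 4]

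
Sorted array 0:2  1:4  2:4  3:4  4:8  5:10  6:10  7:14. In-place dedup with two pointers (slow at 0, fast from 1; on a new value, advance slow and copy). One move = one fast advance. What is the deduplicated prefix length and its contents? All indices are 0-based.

(s=0,f=1) a[fast]=4≠a[slow]=2 write a[1]=4 → slow++,fast++
(s=1,f=2) a[fast]=4=a[slow] dup → fast++
(s=1,f=3) a[fast]=4=a[slow] dup → fast++
(s=1,f=4) a[fast]=8≠a[slow]=4 write a[2]=8 → slow++,fast++
(s=2,f=5) a[fast]=10≠a[slow]=8 write a[3]=10 → slow++,fast++
(s=3,f=6) a[fast]=10=a[slow] dup → fast++
(s=3,f=7) a[fast]=14≠a[slow]=10 write a[4]=14 → slow++,fast++

length 5; prefix = [2, 4, 8, 10, 14]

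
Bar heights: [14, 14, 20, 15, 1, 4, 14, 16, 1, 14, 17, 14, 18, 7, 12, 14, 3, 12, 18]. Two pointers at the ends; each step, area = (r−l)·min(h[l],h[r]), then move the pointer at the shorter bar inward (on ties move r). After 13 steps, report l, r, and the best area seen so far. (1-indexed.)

l=3, r=8, best area=288

l=1 r=19: min(14,18)*18=252 best=252 *, l++
l=2 r=19: min(14,18)*17=238 best=252, l++
l=3 r=19: min(20,18)*16=288 best=288 *, r--
l=3 r=18: min(20,12)*15=180 best=288, r--
l=3 r=17: min(20,3)*14=42 best=288, r--
l=3 r=16: min(20,14)*13=182 best=288, r--
l=3 r=15: min(20,12)*12=144 best=288, r--
l=3 r=14: min(20,7)*11=77 best=288, r--
l=3 r=13: min(20,18)*10=180 best=288, r--
l=3 r=12: min(20,14)*9=126 best=288, r--
l=3 r=11: min(20,17)*8=136 best=288, r--
l=3 r=10: min(20,14)*7=98 best=288, r--
l=3 r=9: min(20,1)*6=6 best=288, r--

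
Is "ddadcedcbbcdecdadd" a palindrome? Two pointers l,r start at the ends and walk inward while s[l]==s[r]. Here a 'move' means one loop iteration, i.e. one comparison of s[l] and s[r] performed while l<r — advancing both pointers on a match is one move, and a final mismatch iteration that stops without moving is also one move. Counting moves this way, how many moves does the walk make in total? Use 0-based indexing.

9 moves

l=0 r=17: 'd'=='d', l++,r--
l=1 r=16: 'd'=='d', l++,r--
l=2 r=15: 'a'=='a', l++,r--
l=3 r=14: 'd'=='d', l++,r--
l=4 r=13: 'c'=='c', l++,r--
l=5 r=12: 'e'=='e', l++,r--
l=6 r=11: 'd'=='d', l++,r--
l=7 r=10: 'c'=='c', l++,r--
l=8 r=9: 'b'=='b', l++,r--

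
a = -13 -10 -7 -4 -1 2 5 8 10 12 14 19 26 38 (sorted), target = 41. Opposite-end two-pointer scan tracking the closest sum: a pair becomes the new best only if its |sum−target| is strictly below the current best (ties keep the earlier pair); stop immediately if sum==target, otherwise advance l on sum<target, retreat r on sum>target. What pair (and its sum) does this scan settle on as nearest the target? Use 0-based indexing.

pair (2, 38) with sum 40 (|Δ|=1)

l=0 r=13: -13+38=25 d=16 *, l++
l=1 r=13: -10+38=28 d=13 *, l++
l=2 r=13: -7+38=31 d=10 *, l++
l=3 r=13: -4+38=34 d=7 *, l++
l=4 r=13: -1+38=37 d=4 *, l++
l=5 r=13: 2+38=40 d=1 *, l++
l=6 r=13: 5+38=43 d=2, r--
l=6 r=12: 5+26=31 d=10, l++
l=7 r=12: 8+26=34 d=7, l++
l=8 r=12: 10+26=36 d=5, l++
l=9 r=12: 12+26=38 d=3, l++
l=10 r=12: 14+26=40 d=1, l++
l=11 r=12: 19+26=45 d=4, r--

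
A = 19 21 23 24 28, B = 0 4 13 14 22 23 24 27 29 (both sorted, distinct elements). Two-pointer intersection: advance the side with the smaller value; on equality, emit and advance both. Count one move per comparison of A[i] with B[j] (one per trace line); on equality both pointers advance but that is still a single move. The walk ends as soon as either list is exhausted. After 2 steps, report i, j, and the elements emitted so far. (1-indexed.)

[i=1,j=1] 19>0 → j++
[i=1,j=2] 19>4 → j++

i=1, j=3, emitted=[]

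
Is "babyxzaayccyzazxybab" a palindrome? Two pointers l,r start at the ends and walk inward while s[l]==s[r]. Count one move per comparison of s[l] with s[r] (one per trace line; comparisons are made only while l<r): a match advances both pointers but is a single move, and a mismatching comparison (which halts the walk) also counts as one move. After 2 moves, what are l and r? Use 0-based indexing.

l=2, r=17

l=0 r=19: 'b'=='b', l++,r--
l=1 r=18: 'a'=='a', l++,r--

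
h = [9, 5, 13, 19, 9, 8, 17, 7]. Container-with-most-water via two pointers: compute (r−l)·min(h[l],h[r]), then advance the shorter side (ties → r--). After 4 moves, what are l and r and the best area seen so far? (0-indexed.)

l=3, r=6, best area=54

l=0 r=7: min(9,7)*7=49 best=49 *, r--
l=0 r=6: min(9,17)*6=54 best=54 *, l++
l=1 r=6: min(5,17)*5=25 best=54, l++
l=2 r=6: min(13,17)*4=52 best=54, l++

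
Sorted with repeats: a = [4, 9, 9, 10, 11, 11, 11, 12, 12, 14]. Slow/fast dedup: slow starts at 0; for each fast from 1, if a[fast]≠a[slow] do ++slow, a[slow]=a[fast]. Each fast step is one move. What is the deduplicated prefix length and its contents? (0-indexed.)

length 6; prefix = [4, 9, 10, 11, 12, 14]

slow=0 fast=1: a[fast]=9≠a[slow]=4 write a[1]=9, slow++,fast++
slow=1 fast=2: a[fast]=9=a[slow] dup, fast++
slow=1 fast=3: a[fast]=10≠a[slow]=9 write a[2]=10, slow++,fast++
slow=2 fast=4: a[fast]=11≠a[slow]=10 write a[3]=11, slow++,fast++
slow=3 fast=5: a[fast]=11=a[slow] dup, fast++
slow=3 fast=6: a[fast]=11=a[slow] dup, fast++
slow=3 fast=7: a[fast]=12≠a[slow]=11 write a[4]=12, slow++,fast++
slow=4 fast=8: a[fast]=12=a[slow] dup, fast++
slow=4 fast=9: a[fast]=14≠a[slow]=12 write a[5]=14, slow++,fast++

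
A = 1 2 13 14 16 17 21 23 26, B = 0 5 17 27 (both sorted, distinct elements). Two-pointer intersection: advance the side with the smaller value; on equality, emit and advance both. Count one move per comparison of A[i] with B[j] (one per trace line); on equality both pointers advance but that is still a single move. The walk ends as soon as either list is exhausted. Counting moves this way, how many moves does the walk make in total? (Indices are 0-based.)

11 moves

[i=0,j=0] 1>0 → j++
[i=0,j=1] 1<5 → i++
[i=1,j=1] 2<5 → i++
[i=2,j=1] 13>5 → j++
[i=2,j=2] 13<17 → i++
[i=3,j=2] 14<17 → i++
[i=4,j=2] 16<17 → i++
[i=5,j=2] 17==17 emit → i++,j++
[i=6,j=3] 21<27 → i++
[i=7,j=3] 23<27 → i++
[i=8,j=3] 26<27 → i++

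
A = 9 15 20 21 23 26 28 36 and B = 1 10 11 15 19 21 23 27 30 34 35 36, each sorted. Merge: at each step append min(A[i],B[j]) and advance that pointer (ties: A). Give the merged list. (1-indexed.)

[1, 9, 10, 11, 15, 15, 19, 20, 21, 21, 23, 23, 26, 27, 28, 30, 34, 35, 36, 36]

[i=1,j=1] A[i]=9>B[j]=1 take 1 → j++
[i=1,j=2] A[i]=9<=B[j]=10 take 9 → i++
[i=2,j=2] A[i]=15>B[j]=10 take 10 → j++
[i=2,j=3] A[i]=15>B[j]=11 take 11 → j++
[i=2,j=4] A[i]=15<=B[j]=15 take 15 → i++
[i=3,j=4] A[i]=20>B[j]=15 take 15 → j++
[i=3,j=5] A[i]=20>B[j]=19 take 19 → j++
[i=3,j=6] A[i]=20<=B[j]=21 take 20 → i++
[i=4,j=6] A[i]=21<=B[j]=21 take 21 → i++
[i=5,j=6] A[i]=23>B[j]=21 take 21 → j++
[i=5,j=7] A[i]=23<=B[j]=23 take 23 → i++
[i=6,j=7] A[i]=26>B[j]=23 take 23 → j++
[i=6,j=8] A[i]=26<=B[j]=27 take 26 → i++
[i=7,j=8] A[i]=28>B[j]=27 take 27 → j++
[i=7,j=9] A[i]=28<=B[j]=30 take 28 → i++
[i=8,j=9] A[i]=36>B[j]=30 take 30 → j++
[i=8,j=10] A[i]=36>B[j]=34 take 34 → j++
[i=8,j=11] A[i]=36>B[j]=35 take 35 → j++
[i=8,j=12] A[i]=36<=B[j]=36 take 36 → i++
[i=9,j=12] A done, take B[j]=36 → j++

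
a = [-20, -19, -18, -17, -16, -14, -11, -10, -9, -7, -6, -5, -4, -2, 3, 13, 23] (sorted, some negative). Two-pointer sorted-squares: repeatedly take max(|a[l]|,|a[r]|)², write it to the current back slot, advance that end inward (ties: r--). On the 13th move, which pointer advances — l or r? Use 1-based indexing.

l

[1,17] |-20|<=|23| out[17]=529 → r--
[1,16] |-20|>|13| out[16]=400 → l++
[2,16] |-19|>|13| out[15]=361 → l++
[3,16] |-18|>|13| out[14]=324 → l++
[4,16] |-17|>|13| out[13]=289 → l++
[5,16] |-16|>|13| out[12]=256 → l++
[6,16] |-14|>|13| out[11]=196 → l++
[7,16] |-11|<=|13| out[10]=169 → r--
[7,15] |-11|>|3| out[9]=121 → l++
[8,15] |-10|>|3| out[8]=100 → l++
[9,15] |-9|>|3| out[7]=81 → l++
[10,15] |-7|>|3| out[6]=49 → l++
[11,15] |-6|>|3| out[5]=36 → l++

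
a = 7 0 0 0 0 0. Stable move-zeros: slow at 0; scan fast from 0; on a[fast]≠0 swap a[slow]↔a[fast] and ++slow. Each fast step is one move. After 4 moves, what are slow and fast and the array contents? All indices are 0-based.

slow=0 fast=0: a[fast]=7≠0 swap→a[0]=7, slow++,fast++
slow=1 fast=1: a[fast]=0, fast++
slow=1 fast=2: a[fast]=0, fast++
slow=1 fast=3: a[fast]=0, fast++

slow=1, fast=4, a=[7, 0, 0, 0, 0, 0]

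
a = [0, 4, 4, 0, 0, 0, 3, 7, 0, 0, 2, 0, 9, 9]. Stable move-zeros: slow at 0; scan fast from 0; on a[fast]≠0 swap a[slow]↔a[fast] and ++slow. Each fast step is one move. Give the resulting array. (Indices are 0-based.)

[4, 4, 3, 7, 2, 9, 9, 0, 0, 0, 0, 0, 0, 0]

slow=0 fast=0: a[fast]=0, fast++
slow=0 fast=1: a[fast]=4≠0 swap→a[0]=4, slow++,fast++
slow=1 fast=2: a[fast]=4≠0 swap→a[1]=4, slow++,fast++
slow=2 fast=3: a[fast]=0, fast++
slow=2 fast=4: a[fast]=0, fast++
slow=2 fast=5: a[fast]=0, fast++
slow=2 fast=6: a[fast]=3≠0 swap→a[2]=3, slow++,fast++
slow=3 fast=7: a[fast]=7≠0 swap→a[3]=7, slow++,fast++
slow=4 fast=8: a[fast]=0, fast++
slow=4 fast=9: a[fast]=0, fast++
slow=4 fast=10: a[fast]=2≠0 swap→a[4]=2, slow++,fast++
slow=5 fast=11: a[fast]=0, fast++
slow=5 fast=12: a[fast]=9≠0 swap→a[5]=9, slow++,fast++
slow=6 fast=13: a[fast]=9≠0 swap→a[6]=9, slow++,fast++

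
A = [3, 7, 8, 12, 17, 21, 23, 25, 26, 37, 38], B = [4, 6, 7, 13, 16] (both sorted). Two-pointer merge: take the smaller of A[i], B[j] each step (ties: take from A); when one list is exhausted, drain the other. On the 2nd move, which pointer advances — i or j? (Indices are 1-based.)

j

i=1 j=1: A[i]=3<=B[j]=4 take 3, i++
i=2 j=1: A[i]=7>B[j]=4 take 4, j++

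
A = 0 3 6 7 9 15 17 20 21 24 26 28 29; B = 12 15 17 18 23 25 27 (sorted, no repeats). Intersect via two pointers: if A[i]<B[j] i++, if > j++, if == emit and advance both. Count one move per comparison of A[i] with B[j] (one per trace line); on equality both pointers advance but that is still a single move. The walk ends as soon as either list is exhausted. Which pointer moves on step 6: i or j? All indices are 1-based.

[i=1,j=1] 0<12 → i++
[i=2,j=1] 3<12 → i++
[i=3,j=1] 6<12 → i++
[i=4,j=1] 7<12 → i++
[i=5,j=1] 9<12 → i++
[i=6,j=1] 15>12 → j++

j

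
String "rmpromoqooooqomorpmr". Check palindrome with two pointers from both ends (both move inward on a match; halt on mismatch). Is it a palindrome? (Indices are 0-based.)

l=0 r=19: 'r'=='r', l++,r--
l=1 r=18: 'm'=='m', l++,r--
l=2 r=17: 'p'=='p', l++,r--
l=3 r=16: 'r'=='r', l++,r--
l=4 r=15: 'o'=='o', l++,r--
l=5 r=14: 'm'=='m', l++,r--
l=6 r=13: 'o'=='o', l++,r--
l=7 r=12: 'q'=='q', l++,r--
l=8 r=11: 'o'=='o', l++,r--
l=9 r=10: 'o'=='o', l++,r--

palindrome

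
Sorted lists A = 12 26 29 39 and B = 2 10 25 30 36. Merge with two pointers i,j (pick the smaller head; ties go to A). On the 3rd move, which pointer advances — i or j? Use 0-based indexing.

i

i=0 j=0: A[i]=12>B[j]=2 take 2, j++
i=0 j=1: A[i]=12>B[j]=10 take 10, j++
i=0 j=2: A[i]=12<=B[j]=25 take 12, i++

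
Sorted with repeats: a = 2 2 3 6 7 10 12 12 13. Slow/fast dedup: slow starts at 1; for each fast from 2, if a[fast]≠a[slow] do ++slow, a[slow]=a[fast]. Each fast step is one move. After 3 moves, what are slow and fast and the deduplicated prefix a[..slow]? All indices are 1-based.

slow=3, fast=5, prefix=[2, 3, 6]

(s=1,f=2) a[fast]=2=a[slow] dup → fast++
(s=1,f=3) a[fast]=3≠a[slow]=2 write a[2]=3 → slow++,fast++
(s=2,f=4) a[fast]=6≠a[slow]=3 write a[3]=6 → slow++,fast++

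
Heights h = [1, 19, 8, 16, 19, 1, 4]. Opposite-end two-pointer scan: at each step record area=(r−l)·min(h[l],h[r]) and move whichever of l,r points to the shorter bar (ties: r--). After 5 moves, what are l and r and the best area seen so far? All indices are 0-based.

[0,6] min(1,4)*6=6 best=6 * → l++
[1,6] min(19,4)*5=20 best=20 * → r--
[1,5] min(19,1)*4=4 best=20 → r--
[1,4] min(19,19)*3=57 best=57 * → r--
[1,3] min(19,16)*2=32 best=57 → r--

l=1, r=2, best area=57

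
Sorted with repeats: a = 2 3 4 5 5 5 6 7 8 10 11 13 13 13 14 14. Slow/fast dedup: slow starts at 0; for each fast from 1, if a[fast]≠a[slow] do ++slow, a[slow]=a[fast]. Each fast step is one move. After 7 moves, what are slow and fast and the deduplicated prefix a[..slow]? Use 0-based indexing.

slow=5, fast=8, prefix=[2, 3, 4, 5, 6, 7]

slow=0 fast=1: a[fast]=3≠a[slow]=2 write a[1]=3, slow++,fast++
slow=1 fast=2: a[fast]=4≠a[slow]=3 write a[2]=4, slow++,fast++
slow=2 fast=3: a[fast]=5≠a[slow]=4 write a[3]=5, slow++,fast++
slow=3 fast=4: a[fast]=5=a[slow] dup, fast++
slow=3 fast=5: a[fast]=5=a[slow] dup, fast++
slow=3 fast=6: a[fast]=6≠a[slow]=5 write a[4]=6, slow++,fast++
slow=4 fast=7: a[fast]=7≠a[slow]=6 write a[5]=7, slow++,fast++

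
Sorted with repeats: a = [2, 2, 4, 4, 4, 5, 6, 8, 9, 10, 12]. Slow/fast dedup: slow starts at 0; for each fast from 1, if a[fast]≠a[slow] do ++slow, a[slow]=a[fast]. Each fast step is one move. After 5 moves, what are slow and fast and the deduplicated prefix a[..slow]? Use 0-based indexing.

slow=2, fast=6, prefix=[2, 4, 5]

slow=0 fast=1: a[fast]=2=a[slow] dup, fast++
slow=0 fast=2: a[fast]=4≠a[slow]=2 write a[1]=4, slow++,fast++
slow=1 fast=3: a[fast]=4=a[slow] dup, fast++
slow=1 fast=4: a[fast]=4=a[slow] dup, fast++
slow=1 fast=5: a[fast]=5≠a[slow]=4 write a[2]=5, slow++,fast++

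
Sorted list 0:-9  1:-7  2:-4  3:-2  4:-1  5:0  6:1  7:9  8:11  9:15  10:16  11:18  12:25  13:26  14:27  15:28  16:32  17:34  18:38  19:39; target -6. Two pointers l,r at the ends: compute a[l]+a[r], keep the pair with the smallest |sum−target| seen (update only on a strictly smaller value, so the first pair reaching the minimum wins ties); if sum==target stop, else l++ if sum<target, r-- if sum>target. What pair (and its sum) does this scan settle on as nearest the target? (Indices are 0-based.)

l=0 r=19: -9+39=30 d=36 *, r--
l=0 r=18: -9+38=29 d=35 *, r--
l=0 r=17: -9+34=25 d=31 *, r--
l=0 r=16: -9+32=23 d=29 *, r--
l=0 r=15: -9+28=19 d=25 *, r--
l=0 r=14: -9+27=18 d=24 *, r--
l=0 r=13: -9+26=17 d=23 *, r--
l=0 r=12: -9+25=16 d=22 *, r--
l=0 r=11: -9+18=9 d=15 *, r--
l=0 r=10: -9+16=7 d=13 *, r--
l=0 r=9: -9+15=6 d=12 *, r--
l=0 r=8: -9+11=2 d=8 *, r--
l=0 r=7: -9+9=0 d=6 *, r--
l=0 r=6: -9+1=-8 d=2 *, l++
l=1 r=6: -7+1=-6 d=0 *, stop

pair (-7, 1) with sum -6 (|Δ|=0)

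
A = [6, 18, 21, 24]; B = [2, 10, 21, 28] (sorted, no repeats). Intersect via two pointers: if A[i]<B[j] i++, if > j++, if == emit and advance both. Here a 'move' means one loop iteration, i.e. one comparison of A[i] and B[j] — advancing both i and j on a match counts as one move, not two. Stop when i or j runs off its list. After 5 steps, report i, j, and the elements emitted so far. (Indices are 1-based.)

i=4, j=4, emitted=[21]

[i=1,j=1] 6>2 → j++
[i=1,j=2] 6<10 → i++
[i=2,j=2] 18>10 → j++
[i=2,j=3] 18<21 → i++
[i=3,j=3] 21==21 emit → i++,j++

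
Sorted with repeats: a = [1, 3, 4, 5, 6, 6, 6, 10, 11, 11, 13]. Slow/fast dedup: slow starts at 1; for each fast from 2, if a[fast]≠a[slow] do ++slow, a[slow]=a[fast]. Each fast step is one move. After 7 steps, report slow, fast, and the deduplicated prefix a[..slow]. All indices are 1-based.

slow=6, fast=9, prefix=[1, 3, 4, 5, 6, 10]

slow=1 fast=2: a[fast]=3≠a[slow]=1 write a[2]=3, slow++,fast++
slow=2 fast=3: a[fast]=4≠a[slow]=3 write a[3]=4, slow++,fast++
slow=3 fast=4: a[fast]=5≠a[slow]=4 write a[4]=5, slow++,fast++
slow=4 fast=5: a[fast]=6≠a[slow]=5 write a[5]=6, slow++,fast++
slow=5 fast=6: a[fast]=6=a[slow] dup, fast++
slow=5 fast=7: a[fast]=6=a[slow] dup, fast++
slow=5 fast=8: a[fast]=10≠a[slow]=6 write a[6]=10, slow++,fast++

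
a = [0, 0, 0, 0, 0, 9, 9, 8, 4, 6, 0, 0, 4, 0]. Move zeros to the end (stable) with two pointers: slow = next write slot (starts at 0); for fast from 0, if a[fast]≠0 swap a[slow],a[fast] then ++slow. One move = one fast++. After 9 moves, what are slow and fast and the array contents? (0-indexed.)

slow=4, fast=9, a=[9, 9, 8, 4, 0, 0, 0, 0, 0, 6, 0, 0, 4, 0]

slow=0 fast=0: a[fast]=0, fast++
slow=0 fast=1: a[fast]=0, fast++
slow=0 fast=2: a[fast]=0, fast++
slow=0 fast=3: a[fast]=0, fast++
slow=0 fast=4: a[fast]=0, fast++
slow=0 fast=5: a[fast]=9≠0 swap→a[0]=9, slow++,fast++
slow=1 fast=6: a[fast]=9≠0 swap→a[1]=9, slow++,fast++
slow=2 fast=7: a[fast]=8≠0 swap→a[2]=8, slow++,fast++
slow=3 fast=8: a[fast]=4≠0 swap→a[3]=4, slow++,fast++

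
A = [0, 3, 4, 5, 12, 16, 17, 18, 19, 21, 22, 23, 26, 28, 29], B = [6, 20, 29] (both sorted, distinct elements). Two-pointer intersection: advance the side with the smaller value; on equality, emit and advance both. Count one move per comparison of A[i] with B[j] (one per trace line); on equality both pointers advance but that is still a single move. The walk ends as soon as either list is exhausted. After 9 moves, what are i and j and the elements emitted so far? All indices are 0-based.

i=0 j=0: 0<6, i++
i=1 j=0: 3<6, i++
i=2 j=0: 4<6, i++
i=3 j=0: 5<6, i++
i=4 j=0: 12>6, j++
i=4 j=1: 12<20, i++
i=5 j=1: 16<20, i++
i=6 j=1: 17<20, i++
i=7 j=1: 18<20, i++

i=8, j=1, emitted=[]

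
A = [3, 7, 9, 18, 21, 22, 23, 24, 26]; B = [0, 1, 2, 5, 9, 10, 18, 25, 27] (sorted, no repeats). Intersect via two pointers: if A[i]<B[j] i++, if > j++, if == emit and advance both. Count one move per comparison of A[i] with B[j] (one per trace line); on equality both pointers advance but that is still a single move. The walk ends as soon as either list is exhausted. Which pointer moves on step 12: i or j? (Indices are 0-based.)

i

[i=0,j=0] 3>0 → j++
[i=0,j=1] 3>1 → j++
[i=0,j=2] 3>2 → j++
[i=0,j=3] 3<5 → i++
[i=1,j=3] 7>5 → j++
[i=1,j=4] 7<9 → i++
[i=2,j=4] 9==9 emit → i++,j++
[i=3,j=5] 18>10 → j++
[i=3,j=6] 18==18 emit → i++,j++
[i=4,j=7] 21<25 → i++
[i=5,j=7] 22<25 → i++
[i=6,j=7] 23<25 → i++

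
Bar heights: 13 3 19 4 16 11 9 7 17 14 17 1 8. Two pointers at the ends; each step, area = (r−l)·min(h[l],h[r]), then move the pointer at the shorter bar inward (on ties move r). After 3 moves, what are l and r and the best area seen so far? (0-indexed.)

l=0 r=12: min(13,8)*12=96 best=96 *, r--
l=0 r=11: min(13,1)*11=11 best=96, r--
l=0 r=10: min(13,17)*10=130 best=130 *, l++

l=1, r=10, best area=130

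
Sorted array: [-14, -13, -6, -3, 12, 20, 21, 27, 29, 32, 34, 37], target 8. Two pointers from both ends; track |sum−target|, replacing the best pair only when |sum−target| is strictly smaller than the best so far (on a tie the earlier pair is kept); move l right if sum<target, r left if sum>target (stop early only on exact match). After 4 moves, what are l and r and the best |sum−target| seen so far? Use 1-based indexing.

[1,12] -14+37=23 d=15 * → r--
[1,11] -14+34=20 d=12 * → r--
[1,10] -14+32=18 d=10 * → r--
[1,9] -14+29=15 d=7 * → r--

l=1, r=8, best |Δ|=7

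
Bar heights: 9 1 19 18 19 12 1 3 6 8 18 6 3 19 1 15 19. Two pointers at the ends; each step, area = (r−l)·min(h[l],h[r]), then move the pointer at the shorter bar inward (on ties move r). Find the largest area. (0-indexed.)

[0,16] min(9,19)*16=144 best=144 * → l++
[1,16] min(1,19)*15=15 best=144 → l++
[2,16] min(19,19)*14=266 best=266 * → r--
[2,15] min(19,15)*13=195 best=266 → r--
[2,14] min(19,1)*12=12 best=266 → r--
[2,13] min(19,19)*11=209 best=266 → r--
[2,12] min(19,3)*10=30 best=266 → r--
[2,11] min(19,6)*9=54 best=266 → r--
[2,10] min(19,18)*8=144 best=266 → r--
[2,9] min(19,8)*7=56 best=266 → r--
[2,8] min(19,6)*6=36 best=266 → r--
[2,7] min(19,3)*5=15 best=266 → r--
[2,6] min(19,1)*4=4 best=266 → r--
[2,5] min(19,12)*3=36 best=266 → r--
[2,4] min(19,19)*2=38 best=266 → r--
[2,3] min(19,18)*1=18 best=266 → r--

max area = 266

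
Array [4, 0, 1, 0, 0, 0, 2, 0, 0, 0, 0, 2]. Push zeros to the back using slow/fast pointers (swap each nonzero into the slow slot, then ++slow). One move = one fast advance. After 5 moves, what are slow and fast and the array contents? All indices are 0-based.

(s=0,f=0) a[fast]=4≠0 swap→a[0]=4 → slow++,fast++
(s=1,f=1) a[fast]=0 → fast++
(s=1,f=2) a[fast]=1≠0 swap→a[1]=1 → slow++,fast++
(s=2,f=3) a[fast]=0 → fast++
(s=2,f=4) a[fast]=0 → fast++

slow=2, fast=5, a=[4, 1, 0, 0, 0, 0, 2, 0, 0, 0, 0, 2]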